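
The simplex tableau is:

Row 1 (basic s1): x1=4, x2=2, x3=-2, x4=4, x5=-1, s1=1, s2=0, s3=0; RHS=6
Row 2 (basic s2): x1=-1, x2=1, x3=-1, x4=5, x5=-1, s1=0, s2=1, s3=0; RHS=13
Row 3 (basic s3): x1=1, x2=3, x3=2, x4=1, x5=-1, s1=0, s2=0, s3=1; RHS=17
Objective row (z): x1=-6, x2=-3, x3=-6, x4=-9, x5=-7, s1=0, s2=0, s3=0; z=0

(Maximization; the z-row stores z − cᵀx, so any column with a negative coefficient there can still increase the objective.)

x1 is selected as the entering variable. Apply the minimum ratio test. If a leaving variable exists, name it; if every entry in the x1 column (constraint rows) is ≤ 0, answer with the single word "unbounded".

s1

Ratios: row 1 (s1): 6/4 = 3/2; row 2 (s2): entry -1 ≤ 0, skip; row 3 (s3): 17/1 = 17.
Minimum ratio is in the s1 row, so s1 leaves.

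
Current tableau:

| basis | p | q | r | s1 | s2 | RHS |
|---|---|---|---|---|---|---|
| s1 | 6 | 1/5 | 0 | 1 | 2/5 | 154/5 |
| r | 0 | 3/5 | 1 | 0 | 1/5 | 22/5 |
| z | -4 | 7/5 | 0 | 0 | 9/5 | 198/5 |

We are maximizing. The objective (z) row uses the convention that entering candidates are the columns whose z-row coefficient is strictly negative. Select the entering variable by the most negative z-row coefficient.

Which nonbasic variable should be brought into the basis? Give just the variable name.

p

Objective-row coefficients: p: -4, q: 7/5, r: 0, s1: 0, s2: 9/5.
The most negative is -4 in column p, so p enters.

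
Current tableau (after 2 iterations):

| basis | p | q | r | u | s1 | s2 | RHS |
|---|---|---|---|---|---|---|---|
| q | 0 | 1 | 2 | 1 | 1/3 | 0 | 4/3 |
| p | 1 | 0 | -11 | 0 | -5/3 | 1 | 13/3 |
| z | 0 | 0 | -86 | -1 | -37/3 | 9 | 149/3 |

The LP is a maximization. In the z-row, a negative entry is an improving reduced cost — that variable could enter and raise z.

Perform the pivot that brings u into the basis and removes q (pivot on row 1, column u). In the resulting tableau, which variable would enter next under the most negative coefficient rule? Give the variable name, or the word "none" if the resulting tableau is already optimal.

r

Pivot element 1. New z-row = old z-row − (-1)·(row 1/1).
Updated z-row coefficients: p: 0, q: 1, r: -84, u: 0, s1: -12, s2: 9.
The most negative is -84 in column r, so r would enter next.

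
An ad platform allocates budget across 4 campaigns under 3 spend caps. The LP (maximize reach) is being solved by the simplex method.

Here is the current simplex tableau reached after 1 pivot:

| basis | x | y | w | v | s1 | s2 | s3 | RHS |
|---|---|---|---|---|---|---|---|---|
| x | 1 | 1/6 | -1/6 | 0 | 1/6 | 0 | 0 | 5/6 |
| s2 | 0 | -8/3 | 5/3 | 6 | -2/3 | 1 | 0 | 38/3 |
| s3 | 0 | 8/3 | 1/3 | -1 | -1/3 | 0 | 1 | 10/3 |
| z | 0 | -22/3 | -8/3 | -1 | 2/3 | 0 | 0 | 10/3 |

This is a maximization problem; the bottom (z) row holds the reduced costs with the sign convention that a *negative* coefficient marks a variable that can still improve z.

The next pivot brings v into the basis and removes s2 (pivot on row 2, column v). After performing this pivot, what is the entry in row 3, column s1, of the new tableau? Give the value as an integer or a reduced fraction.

-4/9

Pivot element is row 2, column v: 6.
Normalize row 2: new (row 2, s1) = (-2/3)/6 = -1/9.
row 3 ← row 3 − (-1)·(new row 2): -1/3 − (-1)·(-1/9) = -4/9.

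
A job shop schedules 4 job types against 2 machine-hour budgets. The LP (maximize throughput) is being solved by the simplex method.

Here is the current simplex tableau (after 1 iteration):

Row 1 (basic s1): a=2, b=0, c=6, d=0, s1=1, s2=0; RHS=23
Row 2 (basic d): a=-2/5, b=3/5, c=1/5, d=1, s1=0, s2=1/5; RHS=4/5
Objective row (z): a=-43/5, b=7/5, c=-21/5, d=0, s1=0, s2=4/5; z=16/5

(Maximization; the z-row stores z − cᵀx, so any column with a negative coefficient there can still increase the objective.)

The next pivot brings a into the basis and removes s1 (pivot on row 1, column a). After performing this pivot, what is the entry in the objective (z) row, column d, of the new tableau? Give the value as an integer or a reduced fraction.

0

Pivot element is row 1, column a: 2.
Normalize row 1: new (row 1, d) = 0/2 = 0.
z-row ← z-row − (-43/5)·(new row 1): 0 − (-43/5)·0 = 0.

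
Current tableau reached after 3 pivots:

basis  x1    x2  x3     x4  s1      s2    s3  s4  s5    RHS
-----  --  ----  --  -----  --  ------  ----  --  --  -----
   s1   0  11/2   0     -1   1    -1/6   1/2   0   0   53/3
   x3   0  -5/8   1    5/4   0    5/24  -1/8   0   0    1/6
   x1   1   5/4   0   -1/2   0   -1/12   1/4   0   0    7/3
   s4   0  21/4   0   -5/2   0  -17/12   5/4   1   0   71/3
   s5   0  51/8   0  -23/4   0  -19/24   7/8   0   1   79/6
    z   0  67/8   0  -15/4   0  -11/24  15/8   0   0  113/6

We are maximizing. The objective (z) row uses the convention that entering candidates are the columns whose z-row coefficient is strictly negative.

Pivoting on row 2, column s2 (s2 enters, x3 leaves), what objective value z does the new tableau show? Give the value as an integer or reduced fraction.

96/5

Minimum ratio for s2: (1/6)/(5/24) = 4/5.
z changes by −(z-row coeff of s2)·ratio = −(-11/24)·(4/5) = 11/30.
New z = 113/6 + (11/30) = 96/5.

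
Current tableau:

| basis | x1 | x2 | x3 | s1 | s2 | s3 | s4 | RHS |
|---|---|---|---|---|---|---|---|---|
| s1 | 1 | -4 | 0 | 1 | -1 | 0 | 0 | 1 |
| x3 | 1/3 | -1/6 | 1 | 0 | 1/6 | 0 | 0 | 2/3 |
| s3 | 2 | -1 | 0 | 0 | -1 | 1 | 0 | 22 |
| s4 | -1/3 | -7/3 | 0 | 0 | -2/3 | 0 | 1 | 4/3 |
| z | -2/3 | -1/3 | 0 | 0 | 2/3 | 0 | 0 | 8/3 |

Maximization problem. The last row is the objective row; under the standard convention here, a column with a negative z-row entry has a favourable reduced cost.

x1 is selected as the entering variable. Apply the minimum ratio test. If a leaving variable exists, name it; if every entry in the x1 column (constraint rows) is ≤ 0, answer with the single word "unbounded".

Ratios: row 1 (s1): 1/1 = 1; row 2 (x3): (2/3)/(1/3) = 2; row 3 (s3): 22/2 = 11; row 4 (s4): entry -1/3 ≤ 0, skip.
Minimum ratio is in the s1 row, so s1 leaves.

s1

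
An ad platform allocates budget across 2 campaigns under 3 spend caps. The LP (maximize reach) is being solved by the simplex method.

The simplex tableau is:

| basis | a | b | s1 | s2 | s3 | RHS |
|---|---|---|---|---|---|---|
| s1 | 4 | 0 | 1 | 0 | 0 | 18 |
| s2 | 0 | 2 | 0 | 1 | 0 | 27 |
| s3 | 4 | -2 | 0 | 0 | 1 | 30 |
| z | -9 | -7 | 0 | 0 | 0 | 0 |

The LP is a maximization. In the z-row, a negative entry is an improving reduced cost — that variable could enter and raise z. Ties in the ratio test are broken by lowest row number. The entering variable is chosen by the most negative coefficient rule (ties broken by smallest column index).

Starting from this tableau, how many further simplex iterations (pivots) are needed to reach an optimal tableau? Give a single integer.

2

pivot: a in, s1 out → z = 81/2
pivot: b in, s2 out → z = 135
No improving column remains; optimal.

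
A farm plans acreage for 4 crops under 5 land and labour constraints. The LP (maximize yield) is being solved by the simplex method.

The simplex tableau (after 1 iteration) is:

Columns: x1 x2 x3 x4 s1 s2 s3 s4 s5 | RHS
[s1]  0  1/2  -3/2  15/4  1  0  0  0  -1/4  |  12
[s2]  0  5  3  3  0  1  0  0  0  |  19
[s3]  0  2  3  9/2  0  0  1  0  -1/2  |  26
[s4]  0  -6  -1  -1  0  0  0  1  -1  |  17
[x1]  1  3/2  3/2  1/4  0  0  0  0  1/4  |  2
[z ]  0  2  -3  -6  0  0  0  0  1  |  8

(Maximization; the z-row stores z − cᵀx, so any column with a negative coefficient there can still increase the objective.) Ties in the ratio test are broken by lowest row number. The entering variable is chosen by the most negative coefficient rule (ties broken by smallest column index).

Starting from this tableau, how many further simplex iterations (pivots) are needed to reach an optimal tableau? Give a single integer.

2

pivot: x4 in, s1 out → z = 136/5
pivot: x3 in, x1 out → z = 125/4
No improving column remains; optimal.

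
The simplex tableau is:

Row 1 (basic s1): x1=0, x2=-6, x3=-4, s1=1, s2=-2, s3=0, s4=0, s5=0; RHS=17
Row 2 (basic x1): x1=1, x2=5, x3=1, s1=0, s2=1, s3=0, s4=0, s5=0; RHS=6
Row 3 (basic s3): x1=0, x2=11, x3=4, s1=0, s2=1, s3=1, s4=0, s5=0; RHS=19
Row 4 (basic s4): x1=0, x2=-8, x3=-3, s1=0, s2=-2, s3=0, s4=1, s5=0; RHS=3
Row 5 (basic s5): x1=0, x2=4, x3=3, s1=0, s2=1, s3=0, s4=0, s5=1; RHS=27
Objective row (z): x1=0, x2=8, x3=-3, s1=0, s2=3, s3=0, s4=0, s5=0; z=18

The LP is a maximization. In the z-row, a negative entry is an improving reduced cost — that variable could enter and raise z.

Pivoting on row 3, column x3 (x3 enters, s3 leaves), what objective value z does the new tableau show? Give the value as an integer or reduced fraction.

Minimum ratio for x3: 19/4 = 19/4.
z changes by −(z-row coeff of x3)·ratio = −(-3)·(19/4) = 57/4.
New z = 18 + (57/4) = 129/4.

129/4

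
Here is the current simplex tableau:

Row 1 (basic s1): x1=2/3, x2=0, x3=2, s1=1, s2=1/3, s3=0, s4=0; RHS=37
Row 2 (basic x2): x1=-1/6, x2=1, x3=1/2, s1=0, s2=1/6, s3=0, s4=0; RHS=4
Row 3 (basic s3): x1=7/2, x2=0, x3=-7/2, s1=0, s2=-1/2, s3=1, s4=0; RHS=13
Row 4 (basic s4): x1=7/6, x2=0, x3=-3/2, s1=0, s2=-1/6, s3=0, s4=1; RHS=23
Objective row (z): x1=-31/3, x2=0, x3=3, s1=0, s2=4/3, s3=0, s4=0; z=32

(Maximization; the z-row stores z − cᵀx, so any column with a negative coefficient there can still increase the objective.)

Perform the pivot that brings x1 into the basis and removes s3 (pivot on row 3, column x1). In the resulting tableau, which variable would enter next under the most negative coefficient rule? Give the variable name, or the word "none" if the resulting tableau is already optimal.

x3

Pivot element 7/2. New z-row = old z-row − (-31/3)·(row 3/(7/2)).
Updated z-row coefficients: x1: 0, x2: 0, x3: -22/3, s1: 0, s2: -1/7, s3: 62/21, s4: 0.
The most negative is -22/3 in column x3, so x3 would enter next.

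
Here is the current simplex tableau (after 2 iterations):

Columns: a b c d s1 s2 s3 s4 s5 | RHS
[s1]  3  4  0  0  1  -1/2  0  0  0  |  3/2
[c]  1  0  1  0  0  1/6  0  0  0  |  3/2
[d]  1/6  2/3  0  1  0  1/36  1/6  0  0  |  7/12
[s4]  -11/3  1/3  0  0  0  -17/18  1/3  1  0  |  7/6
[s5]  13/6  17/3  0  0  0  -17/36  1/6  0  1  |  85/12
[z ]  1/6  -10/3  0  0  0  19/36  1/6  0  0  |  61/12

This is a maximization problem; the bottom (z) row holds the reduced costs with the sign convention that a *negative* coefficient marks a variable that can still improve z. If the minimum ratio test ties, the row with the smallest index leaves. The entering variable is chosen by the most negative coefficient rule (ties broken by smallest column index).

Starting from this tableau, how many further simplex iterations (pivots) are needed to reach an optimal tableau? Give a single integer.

pivot: b in, s1 out → z = 19/3
No improving column remains; optimal.

1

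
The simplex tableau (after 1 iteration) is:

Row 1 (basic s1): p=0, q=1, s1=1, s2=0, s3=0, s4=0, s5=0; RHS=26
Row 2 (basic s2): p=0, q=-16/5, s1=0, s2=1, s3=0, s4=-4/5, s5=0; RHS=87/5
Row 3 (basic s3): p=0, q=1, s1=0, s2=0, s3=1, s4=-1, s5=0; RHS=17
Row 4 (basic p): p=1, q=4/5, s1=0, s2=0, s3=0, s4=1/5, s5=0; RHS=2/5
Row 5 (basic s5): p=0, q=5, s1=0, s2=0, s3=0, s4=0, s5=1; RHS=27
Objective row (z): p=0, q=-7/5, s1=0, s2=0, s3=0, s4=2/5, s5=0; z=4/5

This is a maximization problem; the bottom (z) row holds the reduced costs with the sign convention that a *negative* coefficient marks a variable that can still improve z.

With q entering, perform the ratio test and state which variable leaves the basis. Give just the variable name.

p

Ratios: row 1 (s1): 26/1 = 26; row 2 (s2): entry -16/5 ≤ 0, skip; row 3 (s3): 17/1 = 17; row 4 (p): (2/5)/(4/5) = 1/2; row 5 (s5): 27/5 = 27/5.
Minimum ratio 1/2 is in the p row, so p leaves.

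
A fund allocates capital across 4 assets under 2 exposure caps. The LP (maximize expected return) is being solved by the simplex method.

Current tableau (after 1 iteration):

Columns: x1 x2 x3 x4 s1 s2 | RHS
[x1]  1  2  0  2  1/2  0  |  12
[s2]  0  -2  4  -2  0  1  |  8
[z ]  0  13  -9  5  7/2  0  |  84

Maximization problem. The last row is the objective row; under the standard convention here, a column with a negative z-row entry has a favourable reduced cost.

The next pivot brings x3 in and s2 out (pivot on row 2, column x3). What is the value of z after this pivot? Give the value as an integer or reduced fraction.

Minimum ratio for x3: 8/4 = 2.
z changes by −(z-row coeff of x3)·ratio = −(-9)·2 = 18.
New z = 84 + 18 = 102.

102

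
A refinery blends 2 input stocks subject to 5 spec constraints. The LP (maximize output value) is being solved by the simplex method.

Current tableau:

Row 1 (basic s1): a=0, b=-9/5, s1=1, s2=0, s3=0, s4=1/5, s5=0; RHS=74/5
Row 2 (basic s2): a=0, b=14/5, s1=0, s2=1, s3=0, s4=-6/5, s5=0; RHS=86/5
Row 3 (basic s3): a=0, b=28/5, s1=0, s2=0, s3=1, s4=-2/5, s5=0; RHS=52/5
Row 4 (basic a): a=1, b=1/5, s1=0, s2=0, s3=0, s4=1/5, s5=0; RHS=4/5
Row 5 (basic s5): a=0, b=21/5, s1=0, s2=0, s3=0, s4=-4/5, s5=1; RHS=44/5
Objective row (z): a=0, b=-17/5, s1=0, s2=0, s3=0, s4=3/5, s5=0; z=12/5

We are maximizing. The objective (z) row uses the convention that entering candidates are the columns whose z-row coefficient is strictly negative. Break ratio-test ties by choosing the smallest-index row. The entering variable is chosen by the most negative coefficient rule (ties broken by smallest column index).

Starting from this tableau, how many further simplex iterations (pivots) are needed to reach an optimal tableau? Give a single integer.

pivot: b in, s3 out → z = 61/7
No improving column remains; optimal.

1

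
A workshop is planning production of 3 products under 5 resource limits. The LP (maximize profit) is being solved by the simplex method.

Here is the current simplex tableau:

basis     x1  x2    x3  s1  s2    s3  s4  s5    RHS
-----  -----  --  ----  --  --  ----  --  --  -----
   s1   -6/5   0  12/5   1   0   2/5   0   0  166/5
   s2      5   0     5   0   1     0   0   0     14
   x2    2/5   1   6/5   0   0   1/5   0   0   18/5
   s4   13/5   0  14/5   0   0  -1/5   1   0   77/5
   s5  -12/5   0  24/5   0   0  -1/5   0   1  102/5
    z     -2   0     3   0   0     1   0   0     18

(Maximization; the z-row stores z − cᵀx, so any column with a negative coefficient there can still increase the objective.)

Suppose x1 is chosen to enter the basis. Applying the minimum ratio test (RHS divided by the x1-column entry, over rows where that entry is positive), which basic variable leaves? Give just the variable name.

s2

Ratios: row 1 (s1): entry -6/5 ≤ 0, skip; row 2 (s2): 14/5 = 14/5; row 3 (x2): (18/5)/(2/5) = 9; row 4 (s4): (77/5)/(13/5) = 77/13; row 5 (s5): entry -12/5 ≤ 0, skip.
Minimum ratio 14/5 is in the s2 row, so s2 leaves.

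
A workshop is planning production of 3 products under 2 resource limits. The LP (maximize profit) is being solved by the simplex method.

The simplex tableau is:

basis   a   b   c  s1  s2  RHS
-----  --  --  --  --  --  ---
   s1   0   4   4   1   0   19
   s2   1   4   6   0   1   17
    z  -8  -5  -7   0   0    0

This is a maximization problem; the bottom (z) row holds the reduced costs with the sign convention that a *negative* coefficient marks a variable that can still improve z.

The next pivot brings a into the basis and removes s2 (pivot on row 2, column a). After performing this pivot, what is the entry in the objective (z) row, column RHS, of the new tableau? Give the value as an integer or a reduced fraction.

136

Pivot element is row 2, column a: 1.
Normalize row 2: new (row 2, RHS) = 17/1 = 17.
z-row ← z-row − (-8)·(new row 2): 0 − (-8)·17 = 136.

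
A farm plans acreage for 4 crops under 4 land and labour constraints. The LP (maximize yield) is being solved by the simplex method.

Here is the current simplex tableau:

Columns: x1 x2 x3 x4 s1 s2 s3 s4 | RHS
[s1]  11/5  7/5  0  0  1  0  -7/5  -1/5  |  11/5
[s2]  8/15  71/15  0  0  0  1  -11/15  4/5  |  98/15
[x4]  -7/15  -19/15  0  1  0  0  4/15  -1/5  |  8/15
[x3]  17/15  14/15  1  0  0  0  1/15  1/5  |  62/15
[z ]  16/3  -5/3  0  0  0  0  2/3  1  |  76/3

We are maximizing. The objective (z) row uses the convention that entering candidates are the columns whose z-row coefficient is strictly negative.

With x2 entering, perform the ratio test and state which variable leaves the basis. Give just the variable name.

s2

Ratios: row 1 (s1): (11/5)/(7/5) = 11/7; row 2 (s2): (98/15)/(71/15) = 98/71; row 3 (x4): entry -19/15 ≤ 0, skip; row 4 (x3): (62/15)/(14/15) = 31/7.
Minimum ratio 98/71 is in the s2 row, so s2 leaves.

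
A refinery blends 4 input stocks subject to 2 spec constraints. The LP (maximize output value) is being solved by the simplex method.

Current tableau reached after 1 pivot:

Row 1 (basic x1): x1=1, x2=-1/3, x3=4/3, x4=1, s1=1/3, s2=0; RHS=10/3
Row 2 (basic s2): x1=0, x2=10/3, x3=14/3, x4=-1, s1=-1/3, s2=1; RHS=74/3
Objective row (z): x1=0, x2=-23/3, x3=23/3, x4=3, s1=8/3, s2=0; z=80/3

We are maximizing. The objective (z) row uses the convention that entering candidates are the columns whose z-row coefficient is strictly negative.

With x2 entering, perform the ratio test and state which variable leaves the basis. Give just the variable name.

Ratios: row 1 (x1): entry -1/3 ≤ 0, skip; row 2 (s2): (74/3)/(10/3) = 37/5.
Minimum ratio 37/5 is in the s2 row, so s2 leaves.

s2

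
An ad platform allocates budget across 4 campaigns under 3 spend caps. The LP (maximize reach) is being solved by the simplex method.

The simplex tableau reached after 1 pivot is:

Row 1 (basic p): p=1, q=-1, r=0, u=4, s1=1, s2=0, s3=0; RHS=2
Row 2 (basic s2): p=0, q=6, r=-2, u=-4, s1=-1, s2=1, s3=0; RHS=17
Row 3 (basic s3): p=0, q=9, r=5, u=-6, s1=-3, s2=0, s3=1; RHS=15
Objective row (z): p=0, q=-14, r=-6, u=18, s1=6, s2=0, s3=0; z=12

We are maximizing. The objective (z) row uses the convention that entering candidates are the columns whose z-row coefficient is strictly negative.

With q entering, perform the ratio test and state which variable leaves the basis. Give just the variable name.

Ratios: row 1 (p): entry -1 ≤ 0, skip; row 2 (s2): 17/6 = 17/6; row 3 (s3): 15/9 = 5/3.
Minimum ratio 5/3 is in the s3 row, so s3 leaves.

s3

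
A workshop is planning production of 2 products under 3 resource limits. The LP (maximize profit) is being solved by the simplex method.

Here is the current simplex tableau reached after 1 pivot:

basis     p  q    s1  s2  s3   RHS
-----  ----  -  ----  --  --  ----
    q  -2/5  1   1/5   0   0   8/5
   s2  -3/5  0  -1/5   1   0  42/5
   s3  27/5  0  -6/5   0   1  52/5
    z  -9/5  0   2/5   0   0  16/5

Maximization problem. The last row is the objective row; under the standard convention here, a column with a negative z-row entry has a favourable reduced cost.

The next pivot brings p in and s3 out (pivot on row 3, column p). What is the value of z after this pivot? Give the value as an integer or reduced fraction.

20/3

Minimum ratio for p: (52/5)/(27/5) = 52/27.
z changes by −(z-row coeff of p)·ratio = −(-9/5)·(52/27) = 52/15.
New z = 16/5 + (52/15) = 20/3.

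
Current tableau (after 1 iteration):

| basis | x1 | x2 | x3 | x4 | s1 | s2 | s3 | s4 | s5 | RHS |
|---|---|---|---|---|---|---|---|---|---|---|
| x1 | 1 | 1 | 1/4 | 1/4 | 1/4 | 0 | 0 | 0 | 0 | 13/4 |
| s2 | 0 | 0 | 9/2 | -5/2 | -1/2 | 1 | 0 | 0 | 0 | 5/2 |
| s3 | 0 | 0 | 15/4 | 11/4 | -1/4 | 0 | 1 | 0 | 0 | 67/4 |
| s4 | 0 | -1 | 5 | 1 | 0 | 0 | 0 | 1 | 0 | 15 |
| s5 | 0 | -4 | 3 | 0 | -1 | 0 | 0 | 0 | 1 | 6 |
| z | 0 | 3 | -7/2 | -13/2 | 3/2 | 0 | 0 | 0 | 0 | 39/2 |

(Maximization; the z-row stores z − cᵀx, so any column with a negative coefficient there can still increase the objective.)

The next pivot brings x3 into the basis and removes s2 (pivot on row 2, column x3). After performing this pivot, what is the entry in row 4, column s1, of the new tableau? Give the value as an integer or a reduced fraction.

5/9

Pivot element is row 2, column x3: 9/2.
Normalize row 2: new (row 2, s1) = (-1/2)/(9/2) = -1/9.
row 4 ← row 4 − 5·(new row 2): 0 − 5·(-1/9) = 5/9.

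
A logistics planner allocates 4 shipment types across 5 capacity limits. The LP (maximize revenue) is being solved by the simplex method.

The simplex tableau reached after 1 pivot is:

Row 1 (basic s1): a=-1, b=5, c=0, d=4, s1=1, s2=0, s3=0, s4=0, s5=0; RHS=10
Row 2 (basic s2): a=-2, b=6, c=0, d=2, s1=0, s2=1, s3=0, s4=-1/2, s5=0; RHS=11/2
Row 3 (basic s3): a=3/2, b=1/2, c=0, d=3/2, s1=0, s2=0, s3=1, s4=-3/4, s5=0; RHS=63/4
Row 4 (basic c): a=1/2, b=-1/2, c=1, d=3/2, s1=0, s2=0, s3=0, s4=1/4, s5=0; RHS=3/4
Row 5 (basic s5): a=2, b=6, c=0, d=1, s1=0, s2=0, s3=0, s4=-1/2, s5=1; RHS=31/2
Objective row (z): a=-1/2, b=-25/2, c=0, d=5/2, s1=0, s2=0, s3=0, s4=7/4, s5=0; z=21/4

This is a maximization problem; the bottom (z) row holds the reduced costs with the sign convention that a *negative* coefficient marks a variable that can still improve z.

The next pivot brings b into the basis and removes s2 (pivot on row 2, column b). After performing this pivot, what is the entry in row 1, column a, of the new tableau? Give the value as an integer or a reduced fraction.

2/3

Pivot element is row 2, column b: 6.
Normalize row 2: new (row 2, a) = (-2)/6 = -1/3.
row 1 ← row 1 − 5·(new row 2): -1 − 5·(-1/3) = 2/3.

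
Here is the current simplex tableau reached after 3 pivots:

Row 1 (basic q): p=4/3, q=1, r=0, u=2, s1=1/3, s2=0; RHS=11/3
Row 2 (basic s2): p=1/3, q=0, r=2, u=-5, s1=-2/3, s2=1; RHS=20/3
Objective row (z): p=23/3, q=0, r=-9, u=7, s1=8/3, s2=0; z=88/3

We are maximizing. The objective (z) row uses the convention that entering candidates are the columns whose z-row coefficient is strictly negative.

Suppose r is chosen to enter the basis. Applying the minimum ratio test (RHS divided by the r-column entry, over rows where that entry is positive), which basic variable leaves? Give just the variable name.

Ratios: row 1 (q): entry 0 ≤ 0, skip; row 2 (s2): (20/3)/2 = 10/3.
Minimum ratio 10/3 is in the s2 row, so s2 leaves.

s2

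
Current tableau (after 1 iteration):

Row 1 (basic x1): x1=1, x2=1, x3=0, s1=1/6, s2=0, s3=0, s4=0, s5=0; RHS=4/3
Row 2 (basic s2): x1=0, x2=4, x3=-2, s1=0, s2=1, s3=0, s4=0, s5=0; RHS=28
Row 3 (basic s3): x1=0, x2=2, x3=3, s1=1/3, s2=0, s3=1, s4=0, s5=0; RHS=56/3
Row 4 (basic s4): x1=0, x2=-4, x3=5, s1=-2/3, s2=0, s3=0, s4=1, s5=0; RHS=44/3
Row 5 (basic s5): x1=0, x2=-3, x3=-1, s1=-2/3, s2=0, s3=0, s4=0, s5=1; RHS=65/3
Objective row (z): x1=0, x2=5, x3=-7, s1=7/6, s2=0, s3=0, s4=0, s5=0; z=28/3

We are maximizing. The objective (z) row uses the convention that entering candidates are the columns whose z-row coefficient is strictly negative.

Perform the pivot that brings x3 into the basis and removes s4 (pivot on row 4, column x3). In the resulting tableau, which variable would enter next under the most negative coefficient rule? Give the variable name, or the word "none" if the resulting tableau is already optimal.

Pivot element 5. New z-row = old z-row − (-7)·(row 4/5).
Updated z-row coefficients: x1: 0, x2: -3/5, x3: 0, s1: 7/30, s2: 0, s3: 0, s4: 7/5, s5: 0.
The most negative is -3/5 in column x2, so x2 would enter next.

x2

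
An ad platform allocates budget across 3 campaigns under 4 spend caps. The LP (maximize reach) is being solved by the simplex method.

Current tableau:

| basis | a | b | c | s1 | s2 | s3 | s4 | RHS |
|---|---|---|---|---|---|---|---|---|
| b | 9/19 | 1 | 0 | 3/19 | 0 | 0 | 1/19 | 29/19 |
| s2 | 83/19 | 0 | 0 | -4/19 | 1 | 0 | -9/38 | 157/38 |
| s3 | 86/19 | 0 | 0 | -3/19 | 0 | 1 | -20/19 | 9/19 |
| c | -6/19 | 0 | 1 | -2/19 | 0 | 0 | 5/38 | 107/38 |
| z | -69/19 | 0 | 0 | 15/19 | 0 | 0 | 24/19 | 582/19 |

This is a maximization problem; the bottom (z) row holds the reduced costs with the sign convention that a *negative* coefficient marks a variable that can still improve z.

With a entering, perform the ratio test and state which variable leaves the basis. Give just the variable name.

Ratios: row 1 (b): (29/19)/(9/19) = 29/9; row 2 (s2): (157/38)/(83/19) = 157/166; row 3 (s3): (9/19)/(86/19) = 9/86; row 4 (c): entry -6/19 ≤ 0, skip.
Minimum ratio 9/86 is in the s3 row, so s3 leaves.

s3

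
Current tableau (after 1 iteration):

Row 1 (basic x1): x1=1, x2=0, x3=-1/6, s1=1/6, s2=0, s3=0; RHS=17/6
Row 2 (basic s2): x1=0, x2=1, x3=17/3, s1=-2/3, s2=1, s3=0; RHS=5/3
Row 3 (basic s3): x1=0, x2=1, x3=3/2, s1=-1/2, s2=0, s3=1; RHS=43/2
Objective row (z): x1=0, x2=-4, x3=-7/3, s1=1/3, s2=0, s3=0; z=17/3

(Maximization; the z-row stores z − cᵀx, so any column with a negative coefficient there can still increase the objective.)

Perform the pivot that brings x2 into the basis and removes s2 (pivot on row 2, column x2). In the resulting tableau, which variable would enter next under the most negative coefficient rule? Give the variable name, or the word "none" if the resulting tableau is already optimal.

s1

Pivot element 1. New z-row = old z-row − (-4)·(row 2/1).
Updated z-row coefficients: x1: 0, x2: 0, x3: 61/3, s1: -7/3, s2: 4, s3: 0.
The most negative is -7/3 in column s1, so s1 would enter next.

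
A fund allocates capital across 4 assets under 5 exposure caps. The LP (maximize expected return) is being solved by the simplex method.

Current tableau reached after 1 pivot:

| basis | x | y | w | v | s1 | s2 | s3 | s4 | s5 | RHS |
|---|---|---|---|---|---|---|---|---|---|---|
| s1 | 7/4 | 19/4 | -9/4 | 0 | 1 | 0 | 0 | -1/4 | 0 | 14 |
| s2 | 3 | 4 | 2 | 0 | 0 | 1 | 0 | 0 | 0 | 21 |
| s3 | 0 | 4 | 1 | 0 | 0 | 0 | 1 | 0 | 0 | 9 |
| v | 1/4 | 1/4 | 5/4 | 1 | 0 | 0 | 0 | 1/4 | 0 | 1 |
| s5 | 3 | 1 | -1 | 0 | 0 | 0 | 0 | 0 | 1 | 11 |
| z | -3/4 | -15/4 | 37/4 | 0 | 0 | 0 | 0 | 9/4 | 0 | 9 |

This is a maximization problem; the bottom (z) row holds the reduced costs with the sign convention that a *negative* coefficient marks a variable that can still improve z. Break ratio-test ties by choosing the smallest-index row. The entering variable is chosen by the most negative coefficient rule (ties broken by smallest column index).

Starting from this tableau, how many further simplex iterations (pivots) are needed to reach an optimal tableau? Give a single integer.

pivot: y in, s3 out → z = 279/16
pivot: x in, v out → z = 75/4
No improving column remains; optimal.

2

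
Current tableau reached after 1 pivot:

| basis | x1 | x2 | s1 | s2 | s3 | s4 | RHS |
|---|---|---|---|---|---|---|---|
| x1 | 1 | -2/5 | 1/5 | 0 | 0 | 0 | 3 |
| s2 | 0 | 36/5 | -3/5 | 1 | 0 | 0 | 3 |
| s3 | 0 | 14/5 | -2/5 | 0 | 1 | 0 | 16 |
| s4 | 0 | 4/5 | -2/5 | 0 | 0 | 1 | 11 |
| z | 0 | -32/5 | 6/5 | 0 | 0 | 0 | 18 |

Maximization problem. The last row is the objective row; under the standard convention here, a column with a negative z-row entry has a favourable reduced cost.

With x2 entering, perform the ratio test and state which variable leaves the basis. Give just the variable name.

s2

Ratios: row 1 (x1): entry -2/5 ≤ 0, skip; row 2 (s2): 3/(36/5) = 5/12; row 3 (s3): 16/(14/5) = 40/7; row 4 (s4): 11/(4/5) = 55/4.
Minimum ratio 5/12 is in the s2 row, so s2 leaves.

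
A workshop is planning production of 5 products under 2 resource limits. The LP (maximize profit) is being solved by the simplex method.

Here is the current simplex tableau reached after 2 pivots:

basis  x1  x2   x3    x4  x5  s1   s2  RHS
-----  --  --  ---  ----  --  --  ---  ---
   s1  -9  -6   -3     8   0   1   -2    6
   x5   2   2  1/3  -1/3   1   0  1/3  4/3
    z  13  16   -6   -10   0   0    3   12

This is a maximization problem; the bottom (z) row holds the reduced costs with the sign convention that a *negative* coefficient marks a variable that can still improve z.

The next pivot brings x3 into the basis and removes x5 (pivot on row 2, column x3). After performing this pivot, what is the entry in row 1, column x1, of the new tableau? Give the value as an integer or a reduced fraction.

9

Pivot element is row 2, column x3: 1/3.
Normalize row 2: new (row 2, x1) = 2/(1/3) = 6.
row 1 ← row 1 − (-3)·(new row 2): -9 − (-3)·6 = 9.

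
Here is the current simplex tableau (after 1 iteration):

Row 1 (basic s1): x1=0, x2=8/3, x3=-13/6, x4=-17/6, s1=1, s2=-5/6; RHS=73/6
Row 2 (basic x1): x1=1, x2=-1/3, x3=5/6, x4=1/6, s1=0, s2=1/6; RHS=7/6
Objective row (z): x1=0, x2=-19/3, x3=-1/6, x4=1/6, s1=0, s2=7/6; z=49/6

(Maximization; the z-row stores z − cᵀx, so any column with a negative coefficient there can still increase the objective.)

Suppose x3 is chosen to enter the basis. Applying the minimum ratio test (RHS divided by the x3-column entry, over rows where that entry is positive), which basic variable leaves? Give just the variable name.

x1

Ratios: row 1 (s1): entry -13/6 ≤ 0, skip; row 2 (x1): (7/6)/(5/6) = 7/5.
Minimum ratio 7/5 is in the x1 row, so x1 leaves.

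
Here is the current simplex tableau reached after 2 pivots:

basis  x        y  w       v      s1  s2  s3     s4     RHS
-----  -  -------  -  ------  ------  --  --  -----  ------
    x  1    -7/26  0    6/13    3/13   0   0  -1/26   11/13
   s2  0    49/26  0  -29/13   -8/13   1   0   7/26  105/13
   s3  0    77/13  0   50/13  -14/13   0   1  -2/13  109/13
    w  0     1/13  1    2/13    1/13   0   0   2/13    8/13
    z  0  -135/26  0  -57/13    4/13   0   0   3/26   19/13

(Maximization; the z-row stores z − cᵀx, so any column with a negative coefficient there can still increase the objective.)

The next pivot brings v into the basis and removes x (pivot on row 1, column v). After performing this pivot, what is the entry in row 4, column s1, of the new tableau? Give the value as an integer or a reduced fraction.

0

Pivot element is row 1, column v: 6/13.
Normalize row 1: new (row 1, s1) = (3/13)/(6/13) = 1/2.
row 4 ← row 4 − (2/13)·(new row 1): 1/13 − (2/13)·(1/2) = 0.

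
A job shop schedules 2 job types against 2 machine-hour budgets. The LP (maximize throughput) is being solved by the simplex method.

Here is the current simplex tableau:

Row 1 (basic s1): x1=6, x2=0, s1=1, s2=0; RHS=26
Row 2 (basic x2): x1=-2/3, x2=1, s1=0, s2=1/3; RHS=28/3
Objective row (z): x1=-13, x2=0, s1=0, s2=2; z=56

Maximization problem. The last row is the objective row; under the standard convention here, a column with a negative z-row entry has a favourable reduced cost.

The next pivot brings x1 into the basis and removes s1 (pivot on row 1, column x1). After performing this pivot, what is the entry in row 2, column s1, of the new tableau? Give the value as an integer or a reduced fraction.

1/9

Pivot element is row 1, column x1: 6.
Normalize row 1: new (row 1, s1) = 1/6 = 1/6.
row 2 ← row 2 − (-2/3)·(new row 1): 0 − (-2/3)·(1/6) = 1/9.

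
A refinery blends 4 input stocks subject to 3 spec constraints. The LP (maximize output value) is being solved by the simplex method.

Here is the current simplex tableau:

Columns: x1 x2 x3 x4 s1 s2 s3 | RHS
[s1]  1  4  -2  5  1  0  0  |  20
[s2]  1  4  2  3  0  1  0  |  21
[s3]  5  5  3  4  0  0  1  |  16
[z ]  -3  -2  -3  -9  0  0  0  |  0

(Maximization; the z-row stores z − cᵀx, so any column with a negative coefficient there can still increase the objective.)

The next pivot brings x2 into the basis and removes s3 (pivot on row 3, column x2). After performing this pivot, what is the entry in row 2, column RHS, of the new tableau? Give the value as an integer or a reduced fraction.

Pivot element is row 3, column x2: 5.
Normalize row 3: new (row 3, RHS) = 16/5 = 16/5.
row 2 ← row 2 − 4·(new row 3): 21 − 4·(16/5) = 41/5.

41/5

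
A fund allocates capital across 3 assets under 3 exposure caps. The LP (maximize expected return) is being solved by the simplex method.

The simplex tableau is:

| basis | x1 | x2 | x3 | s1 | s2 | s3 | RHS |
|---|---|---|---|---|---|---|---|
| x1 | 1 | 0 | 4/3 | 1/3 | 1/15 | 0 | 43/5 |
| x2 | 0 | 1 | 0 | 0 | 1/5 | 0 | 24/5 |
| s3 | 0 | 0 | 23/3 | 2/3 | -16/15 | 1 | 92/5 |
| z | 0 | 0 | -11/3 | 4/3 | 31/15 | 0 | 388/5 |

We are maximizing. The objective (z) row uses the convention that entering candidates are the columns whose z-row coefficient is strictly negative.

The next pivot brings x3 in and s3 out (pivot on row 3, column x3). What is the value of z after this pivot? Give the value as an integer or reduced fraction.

Minimum ratio for x3: (92/5)/(23/3) = 12/5.
z changes by −(z-row coeff of x3)·ratio = −(-11/3)·(12/5) = 44/5.
New z = 388/5 + (44/5) = 432/5.

432/5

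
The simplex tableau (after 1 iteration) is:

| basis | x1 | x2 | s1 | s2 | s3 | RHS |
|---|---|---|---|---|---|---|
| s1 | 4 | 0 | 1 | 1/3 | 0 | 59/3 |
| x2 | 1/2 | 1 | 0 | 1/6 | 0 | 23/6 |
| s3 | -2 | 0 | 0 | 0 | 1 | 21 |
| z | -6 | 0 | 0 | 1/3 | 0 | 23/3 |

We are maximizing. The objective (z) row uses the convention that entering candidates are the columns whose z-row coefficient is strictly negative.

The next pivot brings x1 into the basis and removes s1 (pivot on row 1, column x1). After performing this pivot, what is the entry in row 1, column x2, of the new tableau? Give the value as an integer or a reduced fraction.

0

Pivot element is row 1, column x1: 4.
Normalize row 1: new (row 1, x2) = 0/4 = 0.
Row 1 is the pivot row, so the entry is 0.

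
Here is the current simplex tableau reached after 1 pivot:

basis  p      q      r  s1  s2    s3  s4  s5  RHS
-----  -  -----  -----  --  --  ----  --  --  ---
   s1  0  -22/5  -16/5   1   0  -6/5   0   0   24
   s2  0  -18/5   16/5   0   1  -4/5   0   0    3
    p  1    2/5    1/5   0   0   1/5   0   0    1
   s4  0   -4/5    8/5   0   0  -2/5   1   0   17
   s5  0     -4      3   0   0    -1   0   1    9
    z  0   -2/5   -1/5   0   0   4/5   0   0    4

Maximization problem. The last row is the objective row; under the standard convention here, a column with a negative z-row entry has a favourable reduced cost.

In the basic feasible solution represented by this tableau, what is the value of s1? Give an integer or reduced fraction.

s1 is basic (row 1); its value is the RHS of that row: 24.

24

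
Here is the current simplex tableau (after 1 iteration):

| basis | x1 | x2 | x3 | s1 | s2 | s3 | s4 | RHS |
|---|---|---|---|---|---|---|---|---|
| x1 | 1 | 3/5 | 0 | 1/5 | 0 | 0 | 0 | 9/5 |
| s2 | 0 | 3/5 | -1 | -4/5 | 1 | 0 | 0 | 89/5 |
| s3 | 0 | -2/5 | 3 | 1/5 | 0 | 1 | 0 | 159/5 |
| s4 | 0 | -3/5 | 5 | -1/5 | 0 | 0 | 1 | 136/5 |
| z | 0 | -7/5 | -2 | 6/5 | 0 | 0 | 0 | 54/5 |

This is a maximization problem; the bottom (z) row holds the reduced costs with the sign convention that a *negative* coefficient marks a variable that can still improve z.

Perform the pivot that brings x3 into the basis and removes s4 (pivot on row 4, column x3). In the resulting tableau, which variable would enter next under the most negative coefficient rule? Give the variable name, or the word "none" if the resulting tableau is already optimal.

Pivot element 5. New z-row = old z-row − (-2)·(row 4/5).
Updated z-row coefficients: x1: 0, x2: -41/25, x3: 0, s1: 28/25, s2: 0, s3: 0, s4: 2/5.
The most negative is -41/25 in column x2, so x2 would enter next.

x2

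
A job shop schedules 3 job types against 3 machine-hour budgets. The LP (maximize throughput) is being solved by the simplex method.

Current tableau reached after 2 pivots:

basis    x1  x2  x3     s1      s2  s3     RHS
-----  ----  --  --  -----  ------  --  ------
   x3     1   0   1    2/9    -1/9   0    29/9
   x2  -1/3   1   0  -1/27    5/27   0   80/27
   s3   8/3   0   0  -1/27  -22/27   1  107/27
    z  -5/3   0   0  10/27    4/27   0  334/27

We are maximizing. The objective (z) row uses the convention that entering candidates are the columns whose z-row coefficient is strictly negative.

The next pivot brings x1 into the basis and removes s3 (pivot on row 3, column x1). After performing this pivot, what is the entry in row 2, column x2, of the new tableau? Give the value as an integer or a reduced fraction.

Pivot element is row 3, column x1: 8/3.
Normalize row 3: new (row 3, x2) = 0/(8/3) = 0.
row 2 ← row 2 − (-1/3)·(new row 3): 1 − (-1/3)·0 = 1.

1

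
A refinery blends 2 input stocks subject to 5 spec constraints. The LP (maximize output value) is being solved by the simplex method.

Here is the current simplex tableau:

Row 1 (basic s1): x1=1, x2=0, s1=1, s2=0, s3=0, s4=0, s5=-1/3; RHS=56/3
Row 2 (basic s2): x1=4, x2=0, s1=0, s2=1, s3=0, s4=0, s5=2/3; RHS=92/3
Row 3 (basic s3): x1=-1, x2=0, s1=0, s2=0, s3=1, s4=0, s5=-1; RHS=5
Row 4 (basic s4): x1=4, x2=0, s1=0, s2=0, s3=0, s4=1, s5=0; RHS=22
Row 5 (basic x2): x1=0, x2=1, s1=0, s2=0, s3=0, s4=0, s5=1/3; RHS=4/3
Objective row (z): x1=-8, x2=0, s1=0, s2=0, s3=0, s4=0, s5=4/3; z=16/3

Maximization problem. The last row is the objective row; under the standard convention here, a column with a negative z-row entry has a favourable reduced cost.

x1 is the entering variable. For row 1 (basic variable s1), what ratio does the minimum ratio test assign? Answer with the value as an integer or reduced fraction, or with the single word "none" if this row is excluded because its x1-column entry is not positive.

56/3

Ratio = RHS / (x1 entry) = (56/3) / 1 = 56/3.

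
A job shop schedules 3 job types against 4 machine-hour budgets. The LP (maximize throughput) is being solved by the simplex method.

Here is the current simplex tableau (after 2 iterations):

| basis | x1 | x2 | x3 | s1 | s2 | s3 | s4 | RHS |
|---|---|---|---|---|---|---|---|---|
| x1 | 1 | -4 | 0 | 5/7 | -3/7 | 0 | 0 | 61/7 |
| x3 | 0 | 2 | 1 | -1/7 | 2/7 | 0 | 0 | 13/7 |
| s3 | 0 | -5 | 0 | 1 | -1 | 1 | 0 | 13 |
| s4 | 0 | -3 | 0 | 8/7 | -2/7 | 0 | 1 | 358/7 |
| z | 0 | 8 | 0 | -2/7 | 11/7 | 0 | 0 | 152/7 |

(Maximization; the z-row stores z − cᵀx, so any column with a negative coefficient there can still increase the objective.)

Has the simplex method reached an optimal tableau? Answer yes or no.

Column s1 has objective-row coefficient -2/7, which is negative; an improving pivot exists, so not yet optimal.

no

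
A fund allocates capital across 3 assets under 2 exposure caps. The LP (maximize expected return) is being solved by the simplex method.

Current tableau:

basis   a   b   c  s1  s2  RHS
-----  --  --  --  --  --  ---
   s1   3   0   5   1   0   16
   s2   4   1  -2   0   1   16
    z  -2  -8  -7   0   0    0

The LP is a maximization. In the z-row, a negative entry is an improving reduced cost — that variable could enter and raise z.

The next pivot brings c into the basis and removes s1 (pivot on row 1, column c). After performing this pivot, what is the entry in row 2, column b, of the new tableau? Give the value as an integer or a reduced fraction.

1

Pivot element is row 1, column c: 5.
Normalize row 1: new (row 1, b) = 0/5 = 0.
row 2 ← row 2 − (-2)·(new row 1): 1 − (-2)·0 = 1.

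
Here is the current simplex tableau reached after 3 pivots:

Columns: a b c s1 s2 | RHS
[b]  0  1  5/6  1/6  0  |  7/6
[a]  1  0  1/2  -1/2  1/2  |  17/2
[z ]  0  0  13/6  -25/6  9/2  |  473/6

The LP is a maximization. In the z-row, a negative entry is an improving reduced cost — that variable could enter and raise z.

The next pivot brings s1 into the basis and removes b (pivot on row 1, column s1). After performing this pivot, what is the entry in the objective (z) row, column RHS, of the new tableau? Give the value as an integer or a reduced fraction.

108

Pivot element is row 1, column s1: 1/6.
Normalize row 1: new (row 1, RHS) = (7/6)/(1/6) = 7.
z-row ← z-row − (-25/6)·(new row 1): 473/6 − (-25/6)·7 = 108.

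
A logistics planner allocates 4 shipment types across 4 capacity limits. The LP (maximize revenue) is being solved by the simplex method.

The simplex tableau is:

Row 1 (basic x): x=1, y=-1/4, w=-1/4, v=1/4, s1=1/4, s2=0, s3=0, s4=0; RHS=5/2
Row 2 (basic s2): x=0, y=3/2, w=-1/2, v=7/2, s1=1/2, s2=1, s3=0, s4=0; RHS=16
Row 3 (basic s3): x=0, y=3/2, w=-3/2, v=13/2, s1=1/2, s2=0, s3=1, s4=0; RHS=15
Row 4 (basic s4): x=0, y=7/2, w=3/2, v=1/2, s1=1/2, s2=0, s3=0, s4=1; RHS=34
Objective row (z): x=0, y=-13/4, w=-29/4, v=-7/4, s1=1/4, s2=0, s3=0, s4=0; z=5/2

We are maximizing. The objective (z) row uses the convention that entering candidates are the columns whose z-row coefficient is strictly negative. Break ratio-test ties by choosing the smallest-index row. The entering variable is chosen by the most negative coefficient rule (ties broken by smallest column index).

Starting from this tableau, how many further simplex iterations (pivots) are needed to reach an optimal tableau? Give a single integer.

pivot: w in, s4 out → z = 1001/6
No improving column remains; optimal.

1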